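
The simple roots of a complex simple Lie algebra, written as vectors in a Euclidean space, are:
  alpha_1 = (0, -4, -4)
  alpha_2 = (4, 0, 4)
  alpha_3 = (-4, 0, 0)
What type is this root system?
B3

Compute the Cartan integers a_ij = 2(alpha_i, alpha_j)/(alpha_j, alpha_j); the resulting 3x3 Cartan matrix is
[[2, -1, 0], [-1, 2, -2], [0, -1, 2]].
The roots have two lengths (squared-length ratio 2:1); the short ones are alpha_{3}. The associated Dynkin diagram is a chain of 3 nodes with a double edge at one end; the terminal node there is the unique short simple root (B_3), so the type is B_3 (the algebra so(7)).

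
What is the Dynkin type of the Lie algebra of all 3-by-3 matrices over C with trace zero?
This is sl(3), which has dimension 3^2 - 1 = 8 and rank 3 - 1 = 2 (a Cartan subalgebra is the diagonal traceless matrices). In the classification of classical Lie algebras, the special linear algebra sl(n+1) has type A_n; here n = 2, so the Dynkin diagram is a chain of 2 nodes with single edges (A_2). Hence the type is A_2.

A_2 (sl(3))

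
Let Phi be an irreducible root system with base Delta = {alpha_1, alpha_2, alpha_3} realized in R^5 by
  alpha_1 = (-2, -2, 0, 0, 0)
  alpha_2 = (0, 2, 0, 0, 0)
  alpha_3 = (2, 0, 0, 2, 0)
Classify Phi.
Compute the Cartan integers a_ij = 2(alpha_i, alpha_j)/(alpha_j, alpha_j); the resulting 3x3 Cartan matrix is
[[2, -2, -1], [-1, 2, 0], [-1, 0, 2]].
The roots have two lengths (squared-length ratio 2:1); the short ones are alpha_{2}. The associated Dynkin diagram is a chain of 3 nodes with a double edge at one end; the terminal node there is the unique short simple root (B_3), so the type is B_3 (the algebra so(7)).

type B_3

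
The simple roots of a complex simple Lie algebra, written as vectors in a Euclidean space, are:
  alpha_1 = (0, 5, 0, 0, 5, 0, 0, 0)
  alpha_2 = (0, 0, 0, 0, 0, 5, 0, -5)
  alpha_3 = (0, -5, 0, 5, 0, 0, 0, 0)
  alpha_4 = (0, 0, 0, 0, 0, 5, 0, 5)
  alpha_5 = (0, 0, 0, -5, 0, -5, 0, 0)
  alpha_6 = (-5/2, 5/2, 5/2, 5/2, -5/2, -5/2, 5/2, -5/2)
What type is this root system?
type E_6

Compute the Cartan integers a_ij = 2(alpha_i, alpha_j)/(alpha_j, alpha_j); the resulting 6x6 Cartan matrix is
[[2, 0, -1, 0, 0, 0], [0, 2, 0, 0, -1, 0], [-1, 0, 2, 0, -1, 0], [0, 0, 0, 2, -1, -1], [0, -1, -1, -1, 2, 0], [0, 0, 0, -1, 0, 2]].
All simple roots have the same length, so the diagram is simply laced. The associated Dynkin diagram is a chain of 5 nodes with one extra node attached to the third node from one end (E_6), so the type is E_6.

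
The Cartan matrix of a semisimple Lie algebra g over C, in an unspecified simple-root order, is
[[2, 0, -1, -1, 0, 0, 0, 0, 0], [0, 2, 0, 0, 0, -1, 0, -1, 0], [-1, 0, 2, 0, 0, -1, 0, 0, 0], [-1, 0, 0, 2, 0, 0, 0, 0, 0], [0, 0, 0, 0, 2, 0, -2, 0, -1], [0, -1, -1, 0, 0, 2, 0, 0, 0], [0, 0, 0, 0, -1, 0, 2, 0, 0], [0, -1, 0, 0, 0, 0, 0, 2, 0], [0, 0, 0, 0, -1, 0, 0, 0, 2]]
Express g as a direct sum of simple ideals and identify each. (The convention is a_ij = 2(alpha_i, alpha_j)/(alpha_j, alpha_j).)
A6 ⊕ B3

The diagram associated to this matrix has two connected components: the simple roots {alpha_1, alpha_2, alpha_3, alpha_4, alpha_6, alpha_8} form a chain of 6 nodes with single edges (A_6), and {alpha_5, alpha_7, alpha_9} form a chain of 3 nodes with a double edge at one end; the terminal node there is the unique short simple root (B_3). A semisimple Lie algebra decomposes uniquely as the direct sum of simple ideals, one per connected component of its Dynkin diagram, so g ≅ A_6 ⊕ B_3 (dimension 48 + 21 = 69).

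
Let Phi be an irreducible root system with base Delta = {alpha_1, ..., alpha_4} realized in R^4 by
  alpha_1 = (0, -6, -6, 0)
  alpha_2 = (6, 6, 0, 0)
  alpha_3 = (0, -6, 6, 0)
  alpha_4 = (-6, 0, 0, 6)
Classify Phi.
D_4

Compute the Cartan integers a_ij = 2(alpha_i, alpha_j)/(alpha_j, alpha_j); the resulting 4x4 Cartan matrix is
[[2, -1, 0, 0], [-1, 2, -1, -1], [0, -1, 2, 0], [0, -1, 0, 2]].
All simple roots have the same length, so the diagram is simply laced. The associated Dynkin diagram is a chain of 2 nodes with a fork of two nodes at one end (D_4), so the type is D_4 (the algebra so(8)).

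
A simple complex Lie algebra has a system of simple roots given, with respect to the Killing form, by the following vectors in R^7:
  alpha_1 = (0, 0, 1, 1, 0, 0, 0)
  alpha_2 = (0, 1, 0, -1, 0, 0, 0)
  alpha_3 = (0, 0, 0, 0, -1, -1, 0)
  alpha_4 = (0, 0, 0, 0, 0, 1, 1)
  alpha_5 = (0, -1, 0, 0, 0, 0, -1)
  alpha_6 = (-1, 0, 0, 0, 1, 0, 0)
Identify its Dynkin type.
Compute the Cartan integers a_ij = 2(alpha_i, alpha_j)/(alpha_j, alpha_j); the resulting 6x6 Cartan matrix is
[[2, -1, 0, 0, 0, 0], [-1, 2, 0, 0, -1, 0], [0, 0, 2, -1, 0, -1], [0, 0, -1, 2, -1, 0], [0, -1, 0, -1, 2, 0], [0, 0, -1, 0, 0, 2]].
All simple roots have the same length, so the diagram is simply laced. The associated Dynkin diagram is a chain of 6 nodes with single edges (A_6), so the type is A_6 (the algebra sl(7)).

A_6 (sl(7))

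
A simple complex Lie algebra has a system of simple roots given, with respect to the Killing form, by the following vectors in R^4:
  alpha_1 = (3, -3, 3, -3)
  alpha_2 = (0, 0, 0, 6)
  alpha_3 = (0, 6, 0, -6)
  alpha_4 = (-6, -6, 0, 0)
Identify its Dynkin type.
F_4

Compute the Cartan integers a_ij = 2(alpha_i, alpha_j)/(alpha_j, alpha_j); the resulting 4x4 Cartan matrix is
[[2, -1, 0, 0], [-1, 2, -1, 0], [0, -2, 2, -1], [0, 0, -1, 2]].
The roots have two lengths (squared-length ratio 2:1); the short ones are alpha_{1,2}. The associated Dynkin diagram is a chain of 4 nodes with a double edge between the middle two (F_4), so the type is F_4.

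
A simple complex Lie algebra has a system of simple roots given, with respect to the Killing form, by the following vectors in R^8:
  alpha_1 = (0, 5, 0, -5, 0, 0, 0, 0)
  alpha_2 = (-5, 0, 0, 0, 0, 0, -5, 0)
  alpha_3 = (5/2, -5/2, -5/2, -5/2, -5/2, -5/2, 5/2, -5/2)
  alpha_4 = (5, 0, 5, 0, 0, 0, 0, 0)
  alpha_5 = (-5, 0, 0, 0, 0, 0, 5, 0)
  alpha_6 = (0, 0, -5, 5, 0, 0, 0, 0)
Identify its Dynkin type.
E6

Compute the Cartan integers a_ij = 2(alpha_i, alpha_j)/(alpha_j, alpha_j); the resulting 6x6 Cartan matrix is
[[2, 0, 0, 0, 0, -1], [0, 2, -1, -1, 0, 0], [0, -1, 2, 0, 0, 0], [0, -1, 0, 2, -1, -1], [0, 0, 0, -1, 2, 0], [-1, 0, 0, -1, 0, 2]].
All simple roots have the same length, so the diagram is simply laced. The associated Dynkin diagram is a chain of 5 nodes with one extra node attached to the third node from one end (E_6), so the type is E_6.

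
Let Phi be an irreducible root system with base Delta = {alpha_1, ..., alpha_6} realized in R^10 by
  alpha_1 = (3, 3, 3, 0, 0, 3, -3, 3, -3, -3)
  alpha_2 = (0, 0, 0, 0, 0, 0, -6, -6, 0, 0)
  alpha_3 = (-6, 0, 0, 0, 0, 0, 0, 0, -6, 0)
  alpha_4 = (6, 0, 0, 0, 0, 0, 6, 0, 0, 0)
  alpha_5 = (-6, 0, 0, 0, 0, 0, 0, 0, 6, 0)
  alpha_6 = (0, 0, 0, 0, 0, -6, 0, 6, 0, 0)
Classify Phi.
Compute the Cartan integers a_ij = 2(alpha_i, alpha_j)/(alpha_j, alpha_j); the resulting 6x6 Cartan matrix is
[[2, 0, 0, 0, -1, 0], [0, 2, 0, -1, 0, -1], [0, 0, 2, -1, 0, 0], [0, -1, -1, 2, -1, 0], [-1, 0, 0, -1, 2, 0], [0, -1, 0, 0, 0, 2]].
All simple roots have the same length, so the diagram is simply laced. The associated Dynkin diagram is a chain of 5 nodes with one extra node attached to the third node from one end (E_6), so the type is E_6.

type E_6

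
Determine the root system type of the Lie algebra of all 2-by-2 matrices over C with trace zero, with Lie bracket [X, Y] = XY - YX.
A_1

This is sl(2), which has dimension 2^2 - 1 = 3 and rank 2 - 1 = 1 (a Cartan subalgebra is the diagonal traceless matrices). In the classification of classical Lie algebras, the special linear algebra sl(n+1) has type A_n; here n = 1, so the Dynkin diagram is a chain of 1 nodes with single edges (A_1). Hence the type is A_1.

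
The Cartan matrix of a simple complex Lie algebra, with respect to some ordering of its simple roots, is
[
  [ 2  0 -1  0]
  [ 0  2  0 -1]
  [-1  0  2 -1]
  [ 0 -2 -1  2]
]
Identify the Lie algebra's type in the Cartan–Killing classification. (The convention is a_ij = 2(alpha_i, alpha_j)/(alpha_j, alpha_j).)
type B_4

The matrix has rank 4 with 2's on the diagonal. Reading the off-diagonal entries as Dynkin edges (a single edge where a_ij = a_ji = -1; a double or triple edge where a_ij * a_ji = 2 or 3), the diagram is a chain of 4 nodes with a double edge at one end; the terminal node there is the unique short simple root (B_4). One simple-root ordering that puts it in standard form is (alpha_1, alpha_3, alpha_4, alpha_2). So the algebra is type B_4, i.e. so(9).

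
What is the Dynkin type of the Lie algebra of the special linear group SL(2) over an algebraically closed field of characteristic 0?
A_1

This is sl(2), which has dimension 2^2 - 1 = 3 and rank 2 - 1 = 1 (a Cartan subalgebra is the diagonal traceless matrices). In the classification of classical Lie algebras, the special linear algebra sl(n+1) has type A_n; here n = 1, so the Dynkin diagram is a chain of 1 nodes with single edges (A_1). Hence the type is A_1.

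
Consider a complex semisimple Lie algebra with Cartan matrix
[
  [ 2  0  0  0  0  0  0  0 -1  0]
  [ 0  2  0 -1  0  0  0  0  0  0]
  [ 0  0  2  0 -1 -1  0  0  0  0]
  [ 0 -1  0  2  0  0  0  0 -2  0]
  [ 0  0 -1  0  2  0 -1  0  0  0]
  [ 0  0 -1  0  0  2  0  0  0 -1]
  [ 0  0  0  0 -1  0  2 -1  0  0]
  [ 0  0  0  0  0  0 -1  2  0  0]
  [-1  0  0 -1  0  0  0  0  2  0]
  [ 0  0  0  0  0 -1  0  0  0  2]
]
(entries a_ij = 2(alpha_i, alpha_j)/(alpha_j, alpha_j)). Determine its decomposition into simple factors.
The diagram associated to this matrix has two connected components: the simple roots {alpha_3, alpha_5, alpha_6, alpha_7, alpha_8, alpha_10} form a chain of 6 nodes with single edges (A_6), and {alpha_1, alpha_2, alpha_4, alpha_9} form a chain of 4 nodes with a double edge between the middle two (F_4). A semisimple Lie algebra decomposes uniquely as the direct sum of simple ideals, one per connected component of its Dynkin diagram, so g ≅ A_6 ⊕ F_4 (dimension 48 + 52 = 100).

A_6 (sl(7)) + F_4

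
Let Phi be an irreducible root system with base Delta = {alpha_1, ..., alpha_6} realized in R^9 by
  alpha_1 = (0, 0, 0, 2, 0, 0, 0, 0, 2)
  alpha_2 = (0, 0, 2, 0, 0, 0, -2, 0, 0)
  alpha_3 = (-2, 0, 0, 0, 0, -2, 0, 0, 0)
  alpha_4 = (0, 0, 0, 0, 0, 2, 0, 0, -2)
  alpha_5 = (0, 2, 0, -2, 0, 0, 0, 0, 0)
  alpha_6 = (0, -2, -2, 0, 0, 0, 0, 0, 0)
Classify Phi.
Compute the Cartan integers a_ij = 2(alpha_i, alpha_j)/(alpha_j, alpha_j); the resulting 6x6 Cartan matrix is
[[2, 0, 0, -1, -1, 0], [0, 2, 0, 0, 0, -1], [0, 0, 2, -1, 0, 0], [-1, 0, -1, 2, 0, 0], [-1, 0, 0, 0, 2, -1], [0, -1, 0, 0, -1, 2]].
All simple roots have the same length, so the diagram is simply laced. The associated Dynkin diagram is a chain of 6 nodes with single edges (A_6), so the type is A_6 (the algebra sl(7)).

A_6 (sl(7))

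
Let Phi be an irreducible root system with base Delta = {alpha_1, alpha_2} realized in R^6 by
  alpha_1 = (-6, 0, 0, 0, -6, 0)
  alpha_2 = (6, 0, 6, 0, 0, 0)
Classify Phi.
A2

Compute the Cartan integers a_ij = 2(alpha_i, alpha_j)/(alpha_j, alpha_j); the resulting 2x2 Cartan matrix is
[[2, -1], [-1, 2]].
All simple roots have the same length, so the diagram is simply laced. The associated Dynkin diagram is a chain of 2 nodes with single edges (A_2), so the type is A_2 (the algebra sl(3)).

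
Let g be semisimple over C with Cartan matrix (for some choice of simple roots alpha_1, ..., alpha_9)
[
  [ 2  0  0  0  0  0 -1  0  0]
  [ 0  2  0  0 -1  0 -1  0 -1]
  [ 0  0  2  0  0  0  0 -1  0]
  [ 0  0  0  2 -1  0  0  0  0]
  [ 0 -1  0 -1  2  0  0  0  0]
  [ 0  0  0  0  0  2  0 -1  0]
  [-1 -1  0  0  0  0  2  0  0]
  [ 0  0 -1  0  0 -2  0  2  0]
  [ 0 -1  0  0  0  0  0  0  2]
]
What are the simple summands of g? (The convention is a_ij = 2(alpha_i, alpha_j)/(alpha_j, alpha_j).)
The diagram associated to this matrix has two connected components: the simple roots {alpha_3, alpha_6, alpha_8} form a chain of 3 nodes with a double edge at one end; the terminal node there is the unique short simple root (B_3), and {alpha_1, alpha_2, alpha_4, alpha_5, alpha_7, alpha_9} form a chain of 5 nodes with one extra node attached to the third node from one end (E_6). A semisimple Lie algebra decomposes uniquely as the direct sum of simple ideals, one per connected component of its Dynkin diagram, so g ≅ B_3 ⊕ E_6 (dimension 21 + 78 = 99).

type B_3 ⊕ type E_6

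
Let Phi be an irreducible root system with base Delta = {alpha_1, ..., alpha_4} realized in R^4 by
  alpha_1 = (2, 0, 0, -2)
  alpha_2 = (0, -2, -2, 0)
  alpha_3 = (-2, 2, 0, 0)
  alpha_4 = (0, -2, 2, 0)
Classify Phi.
type D_4

Compute the Cartan integers a_ij = 2(alpha_i, alpha_j)/(alpha_j, alpha_j); the resulting 4x4 Cartan matrix is
[[2, 0, -1, 0], [0, 2, -1, 0], [-1, -1, 2, -1], [0, 0, -1, 2]].
All simple roots have the same length, so the diagram is simply laced. The associated Dynkin diagram is a chain of 2 nodes with a fork of two nodes at one end (D_4), so the type is D_4 (the algebra so(8)).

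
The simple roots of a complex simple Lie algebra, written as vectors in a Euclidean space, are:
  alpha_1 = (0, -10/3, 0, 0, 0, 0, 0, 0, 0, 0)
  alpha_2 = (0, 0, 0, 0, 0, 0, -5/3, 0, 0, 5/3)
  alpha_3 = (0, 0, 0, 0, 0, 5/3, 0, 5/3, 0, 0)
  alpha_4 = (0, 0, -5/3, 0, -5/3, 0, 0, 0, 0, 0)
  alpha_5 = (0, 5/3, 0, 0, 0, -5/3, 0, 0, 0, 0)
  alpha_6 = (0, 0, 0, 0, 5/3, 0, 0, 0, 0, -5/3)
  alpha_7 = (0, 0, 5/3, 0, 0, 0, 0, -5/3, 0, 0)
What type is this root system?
C_7

Compute the Cartan integers a_ij = 2(alpha_i, alpha_j)/(alpha_j, alpha_j); the resulting 7x7 Cartan matrix is
[[2, 0, 0, 0, -2, 0, 0], [0, 2, 0, 0, 0, -1, 0], [0, 0, 2, 0, -1, 0, -1], [0, 0, 0, 2, 0, -1, -1], [-1, 0, -1, 0, 2, 0, 0], [0, -1, 0, -1, 0, 2, 0], [0, 0, -1, -1, 0, 0, 2]].
The roots have two lengths (squared-length ratio 2:1); the short ones are alpha_{2,3,4,5,6,7}. The associated Dynkin diagram is a chain of 7 nodes with a double edge at one end; the terminal node there is the unique long simple root (C_7), so the type is C_7 (the algebra sp(14)).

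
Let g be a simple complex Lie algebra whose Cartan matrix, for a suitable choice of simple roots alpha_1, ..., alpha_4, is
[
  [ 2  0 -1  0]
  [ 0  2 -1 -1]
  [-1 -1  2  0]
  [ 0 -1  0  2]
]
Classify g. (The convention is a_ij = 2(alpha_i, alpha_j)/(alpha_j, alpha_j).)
A_4 (sl(5))

The matrix has rank 4 with 2's on the diagonal. Reading the off-diagonal entries as Dynkin edges (a single edge where a_ij = a_ji = -1; a double or triple edge where a_ij * a_ji = 2 or 3), the diagram is a chain of 4 nodes with single edges (A_4). One simple-root ordering that puts it in standard form is (alpha_1, alpha_3, alpha_2, alpha_4). So the algebra is type A_4, i.e. sl(5).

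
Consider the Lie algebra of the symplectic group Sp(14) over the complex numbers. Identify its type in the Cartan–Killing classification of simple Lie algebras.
This is sp(14), which has dimension 14(14+1)/2 = 105 and rank 14/2 = 7. In the classification of classical Lie algebras, the symplectic algebra sp(2n) has type C_n; here n = 7, so the Dynkin diagram is a chain of 7 nodes with a double edge at one end; the terminal node there is the unique long simple root (C_7). Hence the type is C_7.

C7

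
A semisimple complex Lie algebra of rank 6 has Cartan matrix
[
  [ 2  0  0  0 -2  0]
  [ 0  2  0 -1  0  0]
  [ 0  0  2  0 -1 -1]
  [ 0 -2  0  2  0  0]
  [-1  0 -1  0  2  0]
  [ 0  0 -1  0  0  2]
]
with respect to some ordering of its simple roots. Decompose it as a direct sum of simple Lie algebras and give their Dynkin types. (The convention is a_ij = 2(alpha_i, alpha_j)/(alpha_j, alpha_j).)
The diagram associated to this matrix has two connected components: the simple roots {alpha_2, alpha_4} form a chain of 2 nodes with a double edge at one end; the terminal node there is the unique short simple root (B_2), and {alpha_1, alpha_3, alpha_5, alpha_6} form a chain of 4 nodes with a double edge at one end; the terminal node there is the unique long simple root (C_4). A semisimple Lie algebra decomposes uniquely as the direct sum of simple ideals, one per connected component of its Dynkin diagram, so g ≅ B_2 ⊕ C_4 (dimension 10 + 36 = 46).

B_2 (so(5)) ⊕ C_4 (sp(8))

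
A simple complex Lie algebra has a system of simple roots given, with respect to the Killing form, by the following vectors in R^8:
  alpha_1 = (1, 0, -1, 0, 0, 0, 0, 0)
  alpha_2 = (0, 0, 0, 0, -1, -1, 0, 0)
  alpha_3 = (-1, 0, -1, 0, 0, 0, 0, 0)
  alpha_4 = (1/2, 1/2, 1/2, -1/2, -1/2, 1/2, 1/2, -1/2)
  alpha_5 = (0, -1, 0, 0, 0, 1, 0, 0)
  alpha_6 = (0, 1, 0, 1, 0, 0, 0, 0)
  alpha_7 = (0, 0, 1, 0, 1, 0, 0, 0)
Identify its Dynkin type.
E7

Compute the Cartan integers a_ij = 2(alpha_i, alpha_j)/(alpha_j, alpha_j); the resulting 7x7 Cartan matrix is
[[2, 0, 0, 0, 0, 0, -1], [0, 2, 0, 0, -1, 0, -1], [0, 0, 2, -1, 0, 0, -1], [0, 0, -1, 2, 0, 0, 0], [0, -1, 0, 0, 2, -1, 0], [0, 0, 0, 0, -1, 2, 0], [-1, -1, -1, 0, 0, 0, 2]].
All simple roots have the same length, so the diagram is simply laced. The associated Dynkin diagram is a chain of 6 nodes with one extra node attached to the third node from one end (E_7), so the type is E_7.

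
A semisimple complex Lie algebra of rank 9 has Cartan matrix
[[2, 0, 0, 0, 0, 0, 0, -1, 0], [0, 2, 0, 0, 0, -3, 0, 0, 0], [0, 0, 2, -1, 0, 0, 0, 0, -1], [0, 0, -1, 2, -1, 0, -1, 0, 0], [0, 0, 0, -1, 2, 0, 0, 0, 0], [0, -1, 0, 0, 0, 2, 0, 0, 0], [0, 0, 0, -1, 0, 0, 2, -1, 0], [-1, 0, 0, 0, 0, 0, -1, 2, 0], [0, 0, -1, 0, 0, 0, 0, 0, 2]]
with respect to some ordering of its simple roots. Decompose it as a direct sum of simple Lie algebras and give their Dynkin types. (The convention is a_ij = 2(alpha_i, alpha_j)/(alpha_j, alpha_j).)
E7 ⊕ G2

The diagram associated to this matrix has two connected components: the simple roots {alpha_1, alpha_3, alpha_4, alpha_5, alpha_7, alpha_8, alpha_9} form a chain of 6 nodes with one extra node attached to the third node from one end (E_7), and {alpha_2, alpha_6} form two nodes joined by a triple edge (G_2). A semisimple Lie algebra decomposes uniquely as the direct sum of simple ideals, one per connected component of its Dynkin diagram, so g ≅ E_7 ⊕ G_2 (dimension 133 + 14 = 147).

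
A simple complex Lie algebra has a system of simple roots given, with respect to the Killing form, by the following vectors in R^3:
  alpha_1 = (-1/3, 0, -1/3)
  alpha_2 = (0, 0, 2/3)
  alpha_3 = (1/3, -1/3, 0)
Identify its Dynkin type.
type C_3

Compute the Cartan integers a_ij = 2(alpha_i, alpha_j)/(alpha_j, alpha_j); the resulting 3x3 Cartan matrix is
[[2, -1, -1], [-2, 2, 0], [-1, 0, 2]].
The roots have two lengths (squared-length ratio 2:1); the short ones are alpha_{1,3}. The associated Dynkin diagram is a chain of 3 nodes with a double edge at one end; the terminal node there is the unique long simple root (C_3), so the type is C_3 (the algebra sp(6)).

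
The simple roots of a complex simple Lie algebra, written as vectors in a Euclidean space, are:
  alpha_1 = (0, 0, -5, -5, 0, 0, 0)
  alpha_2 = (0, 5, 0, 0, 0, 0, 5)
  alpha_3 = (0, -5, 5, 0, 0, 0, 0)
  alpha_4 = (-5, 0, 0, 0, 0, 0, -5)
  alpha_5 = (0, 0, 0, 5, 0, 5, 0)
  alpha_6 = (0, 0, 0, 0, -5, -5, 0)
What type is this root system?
Compute the Cartan integers a_ij = 2(alpha_i, alpha_j)/(alpha_j, alpha_j); the resulting 6x6 Cartan matrix is
[[2, 0, -1, 0, -1, 0], [0, 2, -1, -1, 0, 0], [-1, -1, 2, 0, 0, 0], [0, -1, 0, 2, 0, 0], [-1, 0, 0, 0, 2, -1], [0, 0, 0, 0, -1, 2]].
All simple roots have the same length, so the diagram is simply laced. The associated Dynkin diagram is a chain of 6 nodes with single edges (A_6), so the type is A_6 (the algebra sl(7)).

type A_6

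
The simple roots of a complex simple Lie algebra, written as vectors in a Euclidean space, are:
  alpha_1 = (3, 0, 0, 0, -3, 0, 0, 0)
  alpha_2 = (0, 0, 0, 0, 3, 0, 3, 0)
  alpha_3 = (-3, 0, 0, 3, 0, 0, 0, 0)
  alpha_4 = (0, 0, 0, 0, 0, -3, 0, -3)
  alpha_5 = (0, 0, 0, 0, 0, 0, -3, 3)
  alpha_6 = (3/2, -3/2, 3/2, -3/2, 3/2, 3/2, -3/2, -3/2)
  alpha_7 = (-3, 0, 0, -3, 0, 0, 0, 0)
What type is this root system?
type E_7

Compute the Cartan integers a_ij = 2(alpha_i, alpha_j)/(alpha_j, alpha_j); the resulting 7x7 Cartan matrix is
[[2, -1, -1, 0, 0, 0, -1], [-1, 2, 0, 0, -1, 0, 0], [-1, 0, 2, 0, 0, -1, 0], [0, 0, 0, 2, -1, 0, 0], [0, -1, 0, -1, 2, 0, 0], [0, 0, -1, 0, 0, 2, 0], [-1, 0, 0, 0, 0, 0, 2]].
All simple roots have the same length, so the diagram is simply laced. The associated Dynkin diagram is a chain of 6 nodes with one extra node attached to the third node from one end (E_7), so the type is E_7.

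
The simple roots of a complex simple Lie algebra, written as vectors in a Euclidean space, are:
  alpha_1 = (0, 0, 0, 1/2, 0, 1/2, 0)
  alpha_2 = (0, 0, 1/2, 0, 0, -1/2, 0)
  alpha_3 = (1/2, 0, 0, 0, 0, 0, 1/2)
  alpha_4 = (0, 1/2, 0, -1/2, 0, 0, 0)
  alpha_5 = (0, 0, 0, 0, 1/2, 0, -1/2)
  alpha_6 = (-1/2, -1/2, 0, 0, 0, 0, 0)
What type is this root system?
Compute the Cartan integers a_ij = 2(alpha_i, alpha_j)/(alpha_j, alpha_j); the resulting 6x6 Cartan matrix is
[[2, -1, 0, -1, 0, 0], [-1, 2, 0, 0, 0, 0], [0, 0, 2, 0, -1, -1], [-1, 0, 0, 2, 0, -1], [0, 0, -1, 0, 2, 0], [0, 0, -1, -1, 0, 2]].
All simple roots have the same length, so the diagram is simply laced. The associated Dynkin diagram is a chain of 6 nodes with single edges (A_6), so the type is A_6 (the algebra sl(7)).

A_6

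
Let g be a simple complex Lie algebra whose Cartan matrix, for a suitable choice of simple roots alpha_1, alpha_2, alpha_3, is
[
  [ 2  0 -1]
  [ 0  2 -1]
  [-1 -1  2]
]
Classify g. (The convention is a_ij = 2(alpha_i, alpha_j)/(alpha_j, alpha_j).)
A_3 (sl(4))

The matrix has rank 3 with 2's on the diagonal. Reading the off-diagonal entries as Dynkin edges (a single edge where a_ij = a_ji = -1; a double or triple edge where a_ij * a_ji = 2 or 3), the diagram is a chain of 3 nodes with single edges (A_3). One simple-root ordering that puts it in standard form is (alpha_2, alpha_3, alpha_1). So the algebra is type A_3, i.e. sl(4).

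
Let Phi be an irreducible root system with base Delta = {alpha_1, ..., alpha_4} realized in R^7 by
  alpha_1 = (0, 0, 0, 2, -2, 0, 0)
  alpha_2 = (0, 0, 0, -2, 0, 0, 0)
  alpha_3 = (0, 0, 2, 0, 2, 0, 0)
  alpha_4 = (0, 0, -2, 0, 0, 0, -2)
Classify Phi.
B4

Compute the Cartan integers a_ij = 2(alpha_i, alpha_j)/(alpha_j, alpha_j); the resulting 4x4 Cartan matrix is
[[2, -2, -1, 0], [-1, 2, 0, 0], [-1, 0, 2, -1], [0, 0, -1, 2]].
The roots have two lengths (squared-length ratio 2:1); the short ones are alpha_{2}. The associated Dynkin diagram is a chain of 4 nodes with a double edge at one end; the terminal node there is the unique short simple root (B_4), so the type is B_4 (the algebra so(9)).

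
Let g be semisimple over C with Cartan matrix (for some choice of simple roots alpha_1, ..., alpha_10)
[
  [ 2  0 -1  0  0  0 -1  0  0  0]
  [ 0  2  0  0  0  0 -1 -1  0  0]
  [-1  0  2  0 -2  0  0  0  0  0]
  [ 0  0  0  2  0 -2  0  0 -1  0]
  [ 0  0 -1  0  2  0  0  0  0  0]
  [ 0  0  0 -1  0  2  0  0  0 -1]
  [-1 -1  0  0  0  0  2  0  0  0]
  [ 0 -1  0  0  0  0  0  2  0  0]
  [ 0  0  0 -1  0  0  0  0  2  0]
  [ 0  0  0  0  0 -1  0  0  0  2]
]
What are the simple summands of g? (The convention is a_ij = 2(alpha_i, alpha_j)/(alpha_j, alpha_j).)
The diagram associated to this matrix has two connected components: the simple roots {alpha_1, alpha_2, alpha_3, alpha_5, alpha_7, alpha_8} form a chain of 6 nodes with a double edge at one end; the terminal node there is the unique short simple root (B_6), and {alpha_4, alpha_6, alpha_9, alpha_10} form a chain of 4 nodes with a double edge between the middle two (F_4). A semisimple Lie algebra decomposes uniquely as the direct sum of simple ideals, one per connected component of its Dynkin diagram, so g ≅ B_6 ⊕ F_4 (dimension 78 + 52 = 130).

B6 + F4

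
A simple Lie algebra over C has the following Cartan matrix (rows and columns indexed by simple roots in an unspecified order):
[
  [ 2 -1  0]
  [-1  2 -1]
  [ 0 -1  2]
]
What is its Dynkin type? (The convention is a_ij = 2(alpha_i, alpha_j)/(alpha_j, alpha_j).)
A3

The matrix has rank 3 with 2's on the diagonal. Reading the off-diagonal entries as Dynkin edges (a single edge where a_ij = a_ji = -1; a double or triple edge where a_ij * a_ji = 2 or 3), the diagram is a chain of 3 nodes with single edges (A_3). One simple-root ordering that puts it in standard form is (alpha_3, alpha_2, alpha_1). So the algebra is type A_3, i.e. sl(4).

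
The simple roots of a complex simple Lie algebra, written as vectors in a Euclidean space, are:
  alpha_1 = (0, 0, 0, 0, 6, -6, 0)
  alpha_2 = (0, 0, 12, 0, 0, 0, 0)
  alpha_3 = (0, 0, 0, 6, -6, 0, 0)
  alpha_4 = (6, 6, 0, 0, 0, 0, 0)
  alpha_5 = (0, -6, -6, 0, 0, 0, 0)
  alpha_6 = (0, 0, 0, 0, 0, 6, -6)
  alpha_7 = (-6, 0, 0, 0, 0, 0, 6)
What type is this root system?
C_7 (sp(14))

Compute the Cartan integers a_ij = 2(alpha_i, alpha_j)/(alpha_j, alpha_j); the resulting 7x7 Cartan matrix is
[[2, 0, -1, 0, 0, -1, 0], [0, 2, 0, 0, -2, 0, 0], [-1, 0, 2, 0, 0, 0, 0], [0, 0, 0, 2, -1, 0, -1], [0, -1, 0, -1, 2, 0, 0], [-1, 0, 0, 0, 0, 2, -1], [0, 0, 0, -1, 0, -1, 2]].
The roots have two lengths (squared-length ratio 2:1); the short ones are alpha_{1,3,4,5,6,7}. The associated Dynkin diagram is a chain of 7 nodes with a double edge at one end; the terminal node there is the unique long simple root (C_7), so the type is C_7 (the algebra sp(14)).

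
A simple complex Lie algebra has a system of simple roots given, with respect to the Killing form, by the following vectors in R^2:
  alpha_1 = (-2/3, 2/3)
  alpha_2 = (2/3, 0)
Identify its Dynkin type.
Compute the Cartan integers a_ij = 2(alpha_i, alpha_j)/(alpha_j, alpha_j); the resulting 2x2 Cartan matrix is
[[2, -2], [-1, 2]].
The roots have two lengths (squared-length ratio 2:1); the short ones are alpha_{2}. The associated Dynkin diagram is a chain of 2 nodes with a double edge at one end; the terminal node there is the unique short simple root (B_2), so the type is B_2 (the algebra so(5)).

B_2 (so(5))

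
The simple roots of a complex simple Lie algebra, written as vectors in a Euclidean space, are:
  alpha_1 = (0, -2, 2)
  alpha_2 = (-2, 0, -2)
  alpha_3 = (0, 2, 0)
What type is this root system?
Compute the Cartan integers a_ij = 2(alpha_i, alpha_j)/(alpha_j, alpha_j); the resulting 3x3 Cartan matrix is
[[2, -1, -2], [-1, 2, 0], [-1, 0, 2]].
The roots have two lengths (squared-length ratio 2:1); the short ones are alpha_{3}. The associated Dynkin diagram is a chain of 3 nodes with a double edge at one end; the terminal node there is the unique short simple root (B_3), so the type is B_3 (the algebra so(7)).

B_3 (so(7))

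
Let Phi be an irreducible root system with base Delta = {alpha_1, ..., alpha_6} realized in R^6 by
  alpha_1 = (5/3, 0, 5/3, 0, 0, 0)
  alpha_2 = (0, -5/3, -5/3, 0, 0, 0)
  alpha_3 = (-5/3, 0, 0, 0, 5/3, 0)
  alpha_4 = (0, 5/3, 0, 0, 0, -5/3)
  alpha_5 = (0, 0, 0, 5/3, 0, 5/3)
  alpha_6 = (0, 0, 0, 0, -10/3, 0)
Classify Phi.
C_6 (sp(12))

Compute the Cartan integers a_ij = 2(alpha_i, alpha_j)/(alpha_j, alpha_j); the resulting 6x6 Cartan matrix is
[[2, -1, -1, 0, 0, 0], [-1, 2, 0, -1, 0, 0], [-1, 0, 2, 0, 0, -1], [0, -1, 0, 2, -1, 0], [0, 0, 0, -1, 2, 0], [0, 0, -2, 0, 0, 2]].
The roots have two lengths (squared-length ratio 2:1); the short ones are alpha_{1,2,3,4,5}. The associated Dynkin diagram is a chain of 6 nodes with a double edge at one end; the terminal node there is the unique long simple root (C_6), so the type is C_6 (the algebra sp(12)).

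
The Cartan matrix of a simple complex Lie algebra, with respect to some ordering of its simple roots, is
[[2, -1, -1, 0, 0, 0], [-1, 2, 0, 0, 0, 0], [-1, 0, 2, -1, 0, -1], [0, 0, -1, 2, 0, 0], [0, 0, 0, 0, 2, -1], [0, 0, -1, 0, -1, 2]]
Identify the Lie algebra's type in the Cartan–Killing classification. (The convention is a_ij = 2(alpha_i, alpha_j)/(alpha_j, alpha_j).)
The matrix has rank 6 with 2's on the diagonal. Reading the off-diagonal entries as Dynkin edges (a single edge where a_ij = a_ji = -1; a double or triple edge where a_ij * a_ji = 2 or 3), the diagram is a chain of 5 nodes with one extra node attached to the third node from one end (E_6). One simple-root ordering that puts it in standard form is (alpha_2, alpha_4, alpha_1, alpha_3, alpha_6, alpha_5). So the algebra is type E_6.

E_6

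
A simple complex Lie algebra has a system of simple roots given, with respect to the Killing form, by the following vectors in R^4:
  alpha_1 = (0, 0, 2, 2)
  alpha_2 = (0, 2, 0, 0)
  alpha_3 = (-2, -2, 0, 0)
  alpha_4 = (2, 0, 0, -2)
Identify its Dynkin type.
Compute the Cartan integers a_ij = 2(alpha_i, alpha_j)/(alpha_j, alpha_j); the resulting 4x4 Cartan matrix is
[[2, 0, 0, -1], [0, 2, -1, 0], [0, -2, 2, -1], [-1, 0, -1, 2]].
The roots have two lengths (squared-length ratio 2:1); the short ones are alpha_{2}. The associated Dynkin diagram is a chain of 4 nodes with a double edge at one end; the terminal node there is the unique short simple root (B_4), so the type is B_4 (the algebra so(9)).

type B_4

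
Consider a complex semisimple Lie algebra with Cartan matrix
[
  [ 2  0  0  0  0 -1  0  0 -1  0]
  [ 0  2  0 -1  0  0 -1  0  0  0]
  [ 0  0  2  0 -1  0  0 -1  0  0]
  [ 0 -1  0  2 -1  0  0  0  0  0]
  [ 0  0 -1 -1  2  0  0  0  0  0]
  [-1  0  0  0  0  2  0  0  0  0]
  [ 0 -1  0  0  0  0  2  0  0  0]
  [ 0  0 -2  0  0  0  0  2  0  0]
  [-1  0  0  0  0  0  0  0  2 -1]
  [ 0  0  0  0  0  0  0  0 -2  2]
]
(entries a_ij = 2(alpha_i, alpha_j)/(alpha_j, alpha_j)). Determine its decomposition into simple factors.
type C_4 + type C_6

The diagram associated to this matrix has two connected components: the simple roots {alpha_1, alpha_6, alpha_9, alpha_10} form a chain of 4 nodes with a double edge at one end; the terminal node there is the unique long simple root (C_4), and {alpha_2, alpha_3, alpha_4, alpha_5, alpha_7, alpha_8} form a chain of 6 nodes with a double edge at one end; the terminal node there is the unique long simple root (C_6). A semisimple Lie algebra decomposes uniquely as the direct sum of simple ideals, one per connected component of its Dynkin diagram, so g ≅ C_4 ⊕ C_6 (dimension 36 + 78 = 114).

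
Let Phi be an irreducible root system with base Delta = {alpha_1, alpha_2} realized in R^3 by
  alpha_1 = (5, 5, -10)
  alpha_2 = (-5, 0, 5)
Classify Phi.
G_2

Compute the Cartan integers a_ij = 2(alpha_i, alpha_j)/(alpha_j, alpha_j); the resulting 2x2 Cartan matrix is
[[2, -3], [-1, 2]].
The roots have two lengths (squared-length ratio 3:1); the short ones are alpha_{2}. The associated Dynkin diagram is two nodes joined by a triple edge (G_2), so the type is G_2.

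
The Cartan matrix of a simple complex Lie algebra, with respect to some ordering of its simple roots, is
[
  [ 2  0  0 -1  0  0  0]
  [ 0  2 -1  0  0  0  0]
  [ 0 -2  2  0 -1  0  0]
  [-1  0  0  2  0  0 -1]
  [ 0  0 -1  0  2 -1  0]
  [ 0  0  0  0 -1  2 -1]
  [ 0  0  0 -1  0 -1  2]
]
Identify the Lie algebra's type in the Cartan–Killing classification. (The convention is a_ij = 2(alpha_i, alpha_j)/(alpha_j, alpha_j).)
The matrix has rank 7 with 2's on the diagonal. Reading the off-diagonal entries as Dynkin edges (a single edge where a_ij = a_ji = -1; a double or triple edge where a_ij * a_ji = 2 or 3), the diagram is a chain of 7 nodes with a double edge at one end; the terminal node there is the unique short simple root (B_7). One simple-root ordering that puts it in standard form is (alpha_1, alpha_4, alpha_7, alpha_6, alpha_5, alpha_3, alpha_2). So the algebra is type B_7, i.e. so(15).

type B_7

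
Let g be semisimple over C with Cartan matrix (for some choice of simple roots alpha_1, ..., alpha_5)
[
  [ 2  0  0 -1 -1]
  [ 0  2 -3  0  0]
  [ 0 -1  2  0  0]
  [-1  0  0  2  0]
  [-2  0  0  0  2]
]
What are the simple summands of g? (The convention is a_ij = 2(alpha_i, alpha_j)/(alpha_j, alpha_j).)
The diagram associated to this matrix has two connected components: the simple roots {alpha_1, alpha_4, alpha_5} form a chain of 3 nodes with a double edge at one end; the terminal node there is the unique long simple root (C_3), and {alpha_2, alpha_3} form two nodes joined by a triple edge (G_2). A semisimple Lie algebra decomposes uniquely as the direct sum of simple ideals, one per connected component of its Dynkin diagram, so g ≅ C_3 ⊕ G_2 (dimension 21 + 14 = 35).

C_3 + G_2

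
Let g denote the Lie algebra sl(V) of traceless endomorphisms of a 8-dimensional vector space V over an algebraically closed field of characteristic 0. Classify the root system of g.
This is sl(8), which has dimension 8^2 - 1 = 63 and rank 8 - 1 = 7 (a Cartan subalgebra is the diagonal traceless matrices). In the classification of classical Lie algebras, the special linear algebra sl(n+1) has type A_n; here n = 7, so the Dynkin diagram is a chain of 7 nodes with single edges (A_7). Hence the type is A_7.

type A_7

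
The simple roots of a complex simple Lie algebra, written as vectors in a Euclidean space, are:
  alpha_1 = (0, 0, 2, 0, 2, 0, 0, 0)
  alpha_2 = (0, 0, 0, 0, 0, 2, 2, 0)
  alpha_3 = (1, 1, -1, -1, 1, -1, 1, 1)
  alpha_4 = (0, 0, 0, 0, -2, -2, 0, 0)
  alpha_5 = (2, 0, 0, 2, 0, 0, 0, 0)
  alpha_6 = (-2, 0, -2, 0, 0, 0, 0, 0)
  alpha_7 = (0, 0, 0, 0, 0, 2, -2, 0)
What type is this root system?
E_7

Compute the Cartan integers a_ij = 2(alpha_i, alpha_j)/(alpha_j, alpha_j); the resulting 7x7 Cartan matrix is
[[2, 0, 0, -1, 0, -1, 0], [0, 2, 0, -1, 0, 0, 0], [0, 0, 2, 0, 0, 0, -1], [-1, -1, 0, 2, 0, 0, -1], [0, 0, 0, 0, 2, -1, 0], [-1, 0, 0, 0, -1, 2, 0], [0, 0, -1, -1, 0, 0, 2]].
All simple roots have the same length, so the diagram is simply laced. The associated Dynkin diagram is a chain of 6 nodes with one extra node attached to the third node from one end (E_7), so the type is E_7.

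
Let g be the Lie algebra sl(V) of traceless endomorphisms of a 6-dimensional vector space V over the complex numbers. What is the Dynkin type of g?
This is sl(6), which has dimension 6^2 - 1 = 35 and rank 6 - 1 = 5 (a Cartan subalgebra is the diagonal traceless matrices). In the classification of classical Lie algebras, the special linear algebra sl(n+1) has type A_n; here n = 5, so the Dynkin diagram is a chain of 5 nodes with single edges (A_5). Hence the type is A_5.

A_5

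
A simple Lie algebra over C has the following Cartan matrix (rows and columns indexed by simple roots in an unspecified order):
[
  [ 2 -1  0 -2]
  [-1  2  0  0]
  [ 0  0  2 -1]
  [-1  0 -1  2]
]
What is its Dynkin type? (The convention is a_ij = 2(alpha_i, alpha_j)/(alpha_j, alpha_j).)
F_4

The matrix has rank 4 with 2's on the diagonal. Reading the off-diagonal entries as Dynkin edges (a single edge where a_ij = a_ji = -1; a double or triple edge where a_ij * a_ji = 2 or 3), the diagram is a chain of 4 nodes with a double edge between the middle two (F_4). One simple-root ordering that puts it in standard form is (alpha_2, alpha_1, alpha_4, alpha_3). So the algebra is type F_4.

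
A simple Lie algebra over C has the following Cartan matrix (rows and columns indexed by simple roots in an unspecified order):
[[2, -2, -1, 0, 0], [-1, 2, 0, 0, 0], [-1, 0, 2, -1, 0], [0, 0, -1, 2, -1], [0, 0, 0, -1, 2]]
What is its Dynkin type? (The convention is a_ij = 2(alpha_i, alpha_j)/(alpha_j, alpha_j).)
type B_5

The matrix has rank 5 with 2's on the diagonal. Reading the off-diagonal entries as Dynkin edges (a single edge where a_ij = a_ji = -1; a double or triple edge where a_ij * a_ji = 2 or 3), the diagram is a chain of 5 nodes with a double edge at one end; the terminal node there is the unique short simple root (B_5). One simple-root ordering that puts it in standard form is (alpha_5, alpha_4, alpha_3, alpha_1, alpha_2). So the algebra is type B_5, i.e. so(11).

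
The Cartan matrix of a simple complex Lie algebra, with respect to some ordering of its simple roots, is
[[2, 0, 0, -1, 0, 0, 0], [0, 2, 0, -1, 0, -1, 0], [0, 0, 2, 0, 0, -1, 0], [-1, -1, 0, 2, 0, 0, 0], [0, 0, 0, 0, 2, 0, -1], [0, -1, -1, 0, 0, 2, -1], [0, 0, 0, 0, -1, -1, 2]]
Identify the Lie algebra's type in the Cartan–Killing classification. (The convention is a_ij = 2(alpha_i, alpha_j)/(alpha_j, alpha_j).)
The matrix has rank 7 with 2's on the diagonal. Reading the off-diagonal entries as Dynkin edges (a single edge where a_ij = a_ji = -1; a double or triple edge where a_ij * a_ji = 2 or 3), the diagram is a chain of 6 nodes with one extra node attached to the third node from one end (E_7). One simple-root ordering that puts it in standard form is (alpha_5, alpha_3, alpha_7, alpha_6, alpha_2, alpha_4, alpha_1). So the algebra is type E_7.

E7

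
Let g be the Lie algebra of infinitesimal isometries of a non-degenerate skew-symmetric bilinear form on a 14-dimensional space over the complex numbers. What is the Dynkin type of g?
This is sp(14), which has dimension 14(14+1)/2 = 105 and rank 14/2 = 7. In the classification of classical Lie algebras, the symplectic algebra sp(2n) has type C_n; here n = 7, so the Dynkin diagram is a chain of 7 nodes with a double edge at one end; the terminal node there is the unique long simple root (C_7). Hence the type is C_7.

C_7 (sp(14))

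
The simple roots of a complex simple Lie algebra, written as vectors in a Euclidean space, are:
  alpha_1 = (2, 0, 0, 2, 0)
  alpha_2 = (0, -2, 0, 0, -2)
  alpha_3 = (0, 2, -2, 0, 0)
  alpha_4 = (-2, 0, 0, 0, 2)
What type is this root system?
A_4

Compute the Cartan integers a_ij = 2(alpha_i, alpha_j)/(alpha_j, alpha_j); the resulting 4x4 Cartan matrix is
[[2, 0, 0, -1], [0, 2, -1, -1], [0, -1, 2, 0], [-1, -1, 0, 2]].
All simple roots have the same length, so the diagram is simply laced. The associated Dynkin diagram is a chain of 4 nodes with single edges (A_4), so the type is A_4 (the algebra sl(5)).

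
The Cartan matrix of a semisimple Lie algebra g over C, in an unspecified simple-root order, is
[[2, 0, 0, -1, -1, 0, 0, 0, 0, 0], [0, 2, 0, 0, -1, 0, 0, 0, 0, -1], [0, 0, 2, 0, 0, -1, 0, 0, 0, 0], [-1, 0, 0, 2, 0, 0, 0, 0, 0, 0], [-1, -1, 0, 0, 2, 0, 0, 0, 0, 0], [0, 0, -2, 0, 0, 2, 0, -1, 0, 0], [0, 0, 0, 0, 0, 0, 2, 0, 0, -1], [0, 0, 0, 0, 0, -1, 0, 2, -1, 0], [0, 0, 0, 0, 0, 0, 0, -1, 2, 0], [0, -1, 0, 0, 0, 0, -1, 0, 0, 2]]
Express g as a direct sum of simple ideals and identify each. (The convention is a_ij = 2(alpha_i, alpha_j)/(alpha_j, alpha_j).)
A_6 ⊕ B_4

The diagram associated to this matrix has two connected components: the simple roots {alpha_1, alpha_2, alpha_4, alpha_5, alpha_7, alpha_10} form a chain of 6 nodes with single edges (A_6), and {alpha_3, alpha_6, alpha_8, alpha_9} form a chain of 4 nodes with a double edge at one end; the terminal node there is the unique short simple root (B_4). A semisimple Lie algebra decomposes uniquely as the direct sum of simple ideals, one per connected component of its Dynkin diagram, so g ≅ A_6 ⊕ B_4 (dimension 48 + 36 = 84).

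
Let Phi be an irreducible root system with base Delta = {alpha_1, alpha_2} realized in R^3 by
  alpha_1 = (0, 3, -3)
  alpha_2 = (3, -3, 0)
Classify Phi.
A2

Compute the Cartan integers a_ij = 2(alpha_i, alpha_j)/(alpha_j, alpha_j); the resulting 2x2 Cartan matrix is
[[2, -1], [-1, 2]].
All simple roots have the same length, so the diagram is simply laced. The associated Dynkin diagram is a chain of 2 nodes with single edges (A_2), so the type is A_2 (the algebra sl(3)).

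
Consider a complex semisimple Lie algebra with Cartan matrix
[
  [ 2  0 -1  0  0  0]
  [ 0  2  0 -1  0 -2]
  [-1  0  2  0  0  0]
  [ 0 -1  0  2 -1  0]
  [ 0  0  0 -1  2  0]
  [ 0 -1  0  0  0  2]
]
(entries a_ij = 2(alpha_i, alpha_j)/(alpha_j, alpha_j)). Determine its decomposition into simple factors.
The diagram associated to this matrix has two connected components: the simple roots {alpha_1, alpha_3} form a chain of 2 nodes with single edges (A_2), and {alpha_2, alpha_4, alpha_5, alpha_6} form a chain of 4 nodes with a double edge at one end; the terminal node there is the unique short simple root (B_4). A semisimple Lie algebra decomposes uniquely as the direct sum of simple ideals, one per connected component of its Dynkin diagram, so g ≅ A_2 ⊕ B_4 (dimension 8 + 36 = 44).

A_2 ⊕ B_4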